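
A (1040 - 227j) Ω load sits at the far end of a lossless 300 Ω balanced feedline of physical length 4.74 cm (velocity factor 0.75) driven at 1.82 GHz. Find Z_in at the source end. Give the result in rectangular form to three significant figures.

Z_in ≈ 191 + j314 Ω

λ = v/f = 0.75·c / 1.82 GHz = 0.124 m
βl = 2π·l/λ = 2π × 0.383 = 138°
tan(βl) = tan(138°) = -0.899
Z_in = Z_0·(Z_L + jZ_0·tanβl)/(Z_0 + jZ_L·tanβl)
     = 300·(1040 − j497)/(95.8 − j935)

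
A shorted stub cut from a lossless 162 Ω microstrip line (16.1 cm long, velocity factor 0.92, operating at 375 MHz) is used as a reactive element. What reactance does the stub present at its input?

λ = v/f = 0.92·c / 375 MHz = 0.736 m
βl = 2π·l/λ = 2π × 0.219 = 78.8°
tan(βl) = 5.03
For a shorted stub, Z_in = jZ_0·tan(βl)

X_in ≈ 814 Ω (inductive)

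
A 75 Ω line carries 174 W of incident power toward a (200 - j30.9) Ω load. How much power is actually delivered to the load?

|Γ| = |(125 − j30.9)/(275 − j30.9)| = 0.465
|Γ|² = 0.217
P_refl = |Γ|²·P_inc = 37.7 W, P_del = (1 − |Γ|²)·P_inc = 136 W

P_delivered ≈ 136 W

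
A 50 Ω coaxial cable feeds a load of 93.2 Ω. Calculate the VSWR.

VSWR ≈ 1.86

Γ = (93.2 − 50)/(93.2 + 50) = 0.302
VSWR = (1 + 0.302)/(1 − 0.302)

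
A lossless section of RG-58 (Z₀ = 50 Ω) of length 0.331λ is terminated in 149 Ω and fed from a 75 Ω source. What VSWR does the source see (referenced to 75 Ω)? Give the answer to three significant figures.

VSWR ≈ 3.92

βl = 2π × 0.331 = 119°
tan(βl) = -1.79
Z_in = Z_0·(Z_L + jZ_0·tanβl)/(Z_0 + jZ_L·tanβl) = 21.3 + j23.9 Ω
Γ_s = (Z_in − Z_s)/(Z_in + Z_s) = (-53.7 + j23.9)/(96.3 + j23.9), |Γ_s| = 0.593
VSWR = (1 + |Γ_s|)/(1 − |Γ_s|)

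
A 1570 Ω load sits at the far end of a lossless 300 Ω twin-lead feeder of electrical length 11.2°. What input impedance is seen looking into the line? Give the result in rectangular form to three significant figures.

Z_in ≈ 787 − j756 Ω

tan(βl) = tan(11.2°) = 0.198
Z_in = Z_0·(Z_L + jZ_0·tanβl)/(Z_0 + jZ_L·tanβl)
     = 300·(1570 + j59.4)/(300 + j311)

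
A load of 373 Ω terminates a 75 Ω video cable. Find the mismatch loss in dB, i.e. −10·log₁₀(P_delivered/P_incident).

Γ = (373 − 75)/(373 + 75) = 0.665
|Γ|² = 0.442, so P_del/P_inc = 1 − |Γ|² = 0.558
ML = −10·log₁₀(1 − |Γ|²)

mismatch loss ≈ 2.54 dB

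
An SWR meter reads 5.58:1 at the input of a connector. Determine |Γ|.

|Γ| ≈ 0.696

|Γ| = (S − 1)/(S + 1) = (5.58 − 1)/(5.58 + 1) = 4.58/6.58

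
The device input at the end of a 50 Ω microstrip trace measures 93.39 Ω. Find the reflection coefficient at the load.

Γ = 0.303

Γ = (Z_L − Z_0)/(Z_L + Z_0) = (93.39 − 50)/(93.39 + 50) = 43.39/143.4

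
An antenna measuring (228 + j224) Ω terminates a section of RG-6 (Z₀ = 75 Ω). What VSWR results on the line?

VSWR ≈ 6.14

Γ = (Z_L − Z_0)/(Z_L + Z_0) = (153 + j224)/(303 + j224)
|Γ| = 271/377 = 0.72
VSWR = (1 + |Γ|)/(1 − |Γ|) = 1.72/0.28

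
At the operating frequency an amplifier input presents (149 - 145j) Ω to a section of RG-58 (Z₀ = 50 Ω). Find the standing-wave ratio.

VSWR ≈ 5.97

Γ = (Z_L − Z_0)/(Z_L + Z_0) = (99 − j145)/(199 − j145)
|Γ| = 176/246 = 0.713
VSWR = (1 + |Γ|)/(1 − |Γ|) = 1.71/0.287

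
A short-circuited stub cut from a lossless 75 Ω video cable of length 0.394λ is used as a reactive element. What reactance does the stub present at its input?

βl = 2π × 0.394 = 142°
tan(βl) = -0.786
For a short-circuited stub, Z_in = jZ_0·tan(βl)

X_in ≈ -58.9 Ω (capacitive)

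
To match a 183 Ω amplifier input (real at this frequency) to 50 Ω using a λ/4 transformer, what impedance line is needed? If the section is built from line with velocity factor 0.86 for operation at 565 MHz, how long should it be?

Z_qwt ≈ 95.7 Ω; length ≈ 11.4 cm

Z_qwt = √(Z_0·R_L) = √(50 × 183) = √9150
λ = 0.86·c/f = 0.457 m, so l = λ/4 = 0.114 m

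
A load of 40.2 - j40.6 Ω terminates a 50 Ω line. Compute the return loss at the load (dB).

Γ = (-9.8 − j40.6)/(90.2 − j40.6), |Γ| = 0.422
RL = −20·log₁₀|Γ| = −20·log₁₀(0.422)

RL ≈ 7.49 dB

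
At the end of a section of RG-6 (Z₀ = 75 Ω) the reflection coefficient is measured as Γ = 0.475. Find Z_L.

Z_L = Z_0·(1 + Γ)/(1 − Γ) = 75·(1.48)/(0.525)

Z_L ≈ 211 Ω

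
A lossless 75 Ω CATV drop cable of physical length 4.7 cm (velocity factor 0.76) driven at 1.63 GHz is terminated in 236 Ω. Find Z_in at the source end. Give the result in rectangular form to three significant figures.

λ = v/f = 0.76·c / 1.63 GHz = 0.14 m
βl = 2π·l/λ = 2π × 0.336 = 121°
tan(βl) = tan(121°) = -1.67
Z_in = Z_0·(Z_L + jZ_0·tanβl)/(Z_0 + jZ_L·tanβl)
     = 75·(236 − j125)/(75 − j393)

Z_in ≈ 31.3 + j39 Ω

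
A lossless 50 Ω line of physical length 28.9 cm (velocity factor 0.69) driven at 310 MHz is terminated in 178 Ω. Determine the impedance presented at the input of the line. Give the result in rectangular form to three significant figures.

Z_in ≈ 60.1 + j73.7 Ω

λ = v/f = 0.69·c / 310 MHz = 0.668 m
βl = 2π·l/λ = 2π × 0.433 = 156°
tan(βl) = tan(156°) = -0.449
Z_in = Z_0·(Z_L + jZ_0·tanβl)/(Z_0 + jZ_L·tanβl)
     = 50·(178 − j22.5)/(50 − j80)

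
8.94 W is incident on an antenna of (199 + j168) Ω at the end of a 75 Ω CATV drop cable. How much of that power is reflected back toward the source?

|Γ| = |(124 + j168)/(274 + j168)| = 0.65
|Γ|² = 0.422
P_refl = |Γ|²·P_inc = 3.77 W, P_del = (1 − |Γ|²)·P_inc = 5.17 W

P_reflected ≈ 3.77 W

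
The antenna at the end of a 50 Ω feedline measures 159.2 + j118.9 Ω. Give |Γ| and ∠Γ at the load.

Γ ≈ 0.671 ∠ 17.8°

Γ = (Z_L − Z_0)/(Z_L + Z_0) = (109.2 + j118.9)/(209.2 + j118.9)
|Γ| = 161/241 = 0.671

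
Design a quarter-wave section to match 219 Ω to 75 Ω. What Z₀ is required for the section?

Z_qwt ≈ 128 Ω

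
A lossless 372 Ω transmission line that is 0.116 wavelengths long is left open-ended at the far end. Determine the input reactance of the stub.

βl = 2π × 0.116 = 41.8°
tan(βl) = 0.893
For an open-ended stub, Z_in = −jZ_0·cot(βl) = −jZ_0/tan(βl)

X_in ≈ -417 Ω (capacitive)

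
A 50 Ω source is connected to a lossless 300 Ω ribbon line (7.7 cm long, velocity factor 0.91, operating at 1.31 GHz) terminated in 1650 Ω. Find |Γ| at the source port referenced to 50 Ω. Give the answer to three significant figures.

|Γ| ≈ 0.885

λ = v/f = 0.91·c / 1.31 GHz = 0.208 m
βl = 2π·l/λ = 2π × 0.369 = 133°
tan(βl) = -1.07
Z_in = Z_0·(Z_L + jZ_0·tanβl)/(Z_0 + jZ_L·tanβl) = 99.2 + j263 Ω
Γ_s = (Z_in − Z_s)/(Z_in + Z_s) = (49.2 + j263)/(149 + j263), |Γ_s| = 0.885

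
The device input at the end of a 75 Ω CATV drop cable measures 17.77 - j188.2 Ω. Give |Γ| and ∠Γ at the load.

Γ = (Z_L − Z_0)/(Z_L + Z_0) = (-57.23 − j188.2)/(92.77 − j188.2)
|Γ| = 197/210 = 0.938

Γ ≈ 0.938 ∠ -43.2°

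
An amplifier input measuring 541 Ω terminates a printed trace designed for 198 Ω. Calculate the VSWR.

VSWR ≈ 2.73

Γ = (541 − 198)/(541 + 198) = 0.464
VSWR = (1 + 0.464)/(1 − 0.464)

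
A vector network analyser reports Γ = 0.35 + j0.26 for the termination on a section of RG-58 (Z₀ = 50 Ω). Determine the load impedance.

Z_L ≈ 82.6 + j53.1 Ω

Z_L = Z_0·(1 + Γ)/(1 − Γ) = 50·(1.35 + j0.26)/(0.65 − j0.26)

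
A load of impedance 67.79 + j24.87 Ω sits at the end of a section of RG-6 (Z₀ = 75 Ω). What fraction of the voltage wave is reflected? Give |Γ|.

|Γ| ≈ 0.179

Γ = (Z_L − Z_0)/(Z_L + Z_0) = (-7.21 + j24.87)/(142.8 + j24.87)
|Γ| = 25.9/145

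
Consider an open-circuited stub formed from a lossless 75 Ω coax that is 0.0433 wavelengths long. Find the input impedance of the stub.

Z_in ≈ −j269 Ω

βl = 2π × 0.0433 = 15.6°
tan(βl) = 0.279
For an open-circuited stub, Z_in = −jZ_0·cot(βl) = −jZ_0/tan(βl)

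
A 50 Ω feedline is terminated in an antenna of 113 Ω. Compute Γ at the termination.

Γ = 0.387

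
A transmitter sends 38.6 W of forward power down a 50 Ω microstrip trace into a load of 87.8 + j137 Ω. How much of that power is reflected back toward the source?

P_reflected ≈ 20.6 W

|Γ| = |(37.8 + j137)/(137.8 + j137)| = 0.731
|Γ|² = 0.535
P_refl = |Γ|²·P_inc = 20.6 W, P_del = (1 − |Γ|²)·P_inc = 18 W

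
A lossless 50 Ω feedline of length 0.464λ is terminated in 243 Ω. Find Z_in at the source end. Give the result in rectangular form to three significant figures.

Z_in ≈ 114 + j116 Ω

βl = 2π × 0.464 = 167°
tan(βl) = tan(167°) = -0.23
Z_in = Z_0·(Z_L + jZ_0·tanβl)/(Z_0 + jZ_L·tanβl)
     = 50·(243 − j11.5)/(50 − j55.9)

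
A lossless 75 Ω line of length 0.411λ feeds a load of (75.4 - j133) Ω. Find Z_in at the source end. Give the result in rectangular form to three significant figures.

Z_in ≈ 257 + j165 Ω

βl = 2π × 0.411 = 148°
tan(βl) = tan(148°) = -0.626
Z_in = Z_0·(Z_L + jZ_0·tanβl)/(Z_0 + jZ_L·tanβl)
     = 75·(75.4 − j180)/(-8.24 − j47.2)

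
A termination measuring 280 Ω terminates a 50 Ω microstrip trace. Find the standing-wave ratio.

VSWR ≈ 5.6

Γ = (280 − 50)/(280 + 50) = 0.697
VSWR = (1 + 0.697)/(1 − 0.697)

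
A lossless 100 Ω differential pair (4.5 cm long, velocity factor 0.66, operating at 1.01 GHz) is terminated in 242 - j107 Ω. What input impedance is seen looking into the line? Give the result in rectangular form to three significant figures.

λ = v/f = 0.66·c / 1.01 GHz = 0.196 m
βl = 2π·l/λ = 2π × 0.23 = 82.6°
tan(βl) = tan(82.6°) = 7.74
Z_in = Z_0·(Z_L + jZ_0·tanβl)/(Z_0 + jZ_L·tanβl)
     = 100·(242 + j667)/(928 + j1870)

Z_in ≈ 33.7 + j3.79 Ω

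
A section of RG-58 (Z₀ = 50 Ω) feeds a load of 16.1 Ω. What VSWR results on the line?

Γ = (16.1 − 50)/(16.1 + 50) = -0.513
VSWR = (1 + 0.513)/(1 − 0.513)

VSWR ≈ 3.11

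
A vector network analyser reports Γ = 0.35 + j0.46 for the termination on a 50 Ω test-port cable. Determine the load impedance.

Z_L ≈ 52.5 + j72.5 Ω

Z_L = Z_0·(1 + Γ)/(1 − Γ) = 50·(1.35 + j0.46)/(0.65 − j0.46)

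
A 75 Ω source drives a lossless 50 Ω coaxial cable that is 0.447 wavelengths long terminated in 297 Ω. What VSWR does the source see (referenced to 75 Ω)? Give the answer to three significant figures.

VSWR ≈ 4.5

βl = 2π × 0.447 = 161°
tan(βl) = -0.346
Z_in = Z_0·(Z_L + jZ_0·tanβl)/(Z_0 + jZ_L·tanβl) = 63.7 + j114 Ω
Γ_s = (Z_in − Z_s)/(Z_in + Z_s) = (-11.3 + j114)/(139 + j114), |Γ_s| = 0.637
VSWR = (1 + |Γ_s|)/(1 − |Γ_s|)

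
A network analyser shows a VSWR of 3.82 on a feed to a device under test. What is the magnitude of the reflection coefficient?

|Γ| = (S − 1)/(S + 1) = (3.82 − 1)/(3.82 + 1) = 2.82/4.82

|Γ| ≈ 0.585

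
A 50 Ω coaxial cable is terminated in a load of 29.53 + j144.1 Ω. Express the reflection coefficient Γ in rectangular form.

Γ ≈ 0.706 + j0.532

Γ = (Z_L − Z_0)/(Z_L + Z_0) = (-20.47 + j144.1)/(79.53 + j144.1)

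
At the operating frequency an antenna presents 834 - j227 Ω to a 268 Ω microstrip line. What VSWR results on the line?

Γ = (Z_L − Z_0)/(Z_L + Z_0) = (566 − j227)/(1102 − j227)
|Γ| = 610/1130 = 0.542
VSWR = (1 + |Γ|)/(1 − |Γ|) = 1.54/0.458

VSWR ≈ 3.37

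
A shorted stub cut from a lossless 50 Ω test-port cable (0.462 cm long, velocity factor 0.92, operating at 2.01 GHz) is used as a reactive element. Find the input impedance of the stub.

λ = v/f = 0.92·c / 2.01 GHz = 0.137 m
βl = 2π·l/λ = 2π × 0.0336 = 12.1°
tan(βl) = 0.215
For a shorted stub, Z_in = jZ_0·tan(βl)

Z_in ≈ +j10.7 Ω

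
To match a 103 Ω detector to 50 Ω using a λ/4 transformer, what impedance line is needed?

Z_qwt = √(Z_0·R_L) = √(50 × 103) = √5150

Z_qwt ≈ 71.8 Ω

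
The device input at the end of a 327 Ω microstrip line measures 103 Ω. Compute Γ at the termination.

Γ = -0.521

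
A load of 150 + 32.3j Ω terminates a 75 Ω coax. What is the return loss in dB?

Γ = (75 + j32.3)/(225 + j32.3), |Γ| = 0.359
RL = −20·log₁₀|Γ| = −20·log₁₀(0.359)

RL ≈ 8.89 dB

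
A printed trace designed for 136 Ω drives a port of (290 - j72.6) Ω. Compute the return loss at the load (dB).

Γ = (154 − j72.6)/(426 − j72.6), |Γ| = 0.394
RL = −20·log₁₀|Γ| = −20·log₁₀(0.394)

RL ≈ 8.09 dB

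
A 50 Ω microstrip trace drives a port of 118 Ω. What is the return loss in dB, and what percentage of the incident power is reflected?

RL ≈ 7.86 dB; 16.4% of incident power reflected

Γ = (118 − 50)/(118 + 50) = 0.405
RL = −20·log₁₀(0.405) = 7.86 dB
P_refl/P_inc = |Γ|² = 0.164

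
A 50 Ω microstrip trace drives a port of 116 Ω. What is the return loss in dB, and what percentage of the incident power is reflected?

RL ≈ 8.01 dB; 15.8% of incident power reflected

Γ = (116 − 50)/(116 + 50) = 0.398
RL = −20·log₁₀(0.398) = 8.01 dB
P_refl/P_inc = |Γ|² = 0.158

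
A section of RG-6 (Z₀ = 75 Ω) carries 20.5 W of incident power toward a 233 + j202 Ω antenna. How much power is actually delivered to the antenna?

|Γ| = |(158 + j202)/(308 + j202)| = 0.696
|Γ|² = 0.485
P_refl = |Γ|²·P_inc = 9.94 W, P_del = (1 − |Γ|²)·P_inc = 10.6 W

P_delivered ≈ 10.6 W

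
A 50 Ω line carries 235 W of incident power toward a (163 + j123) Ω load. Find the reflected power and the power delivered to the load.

P_reflected ≈ 108 W; P_delivered ≈ 127 W

|Γ| = |(113 + j123)/(213 + j123)| = 0.679
|Γ|² = 0.461
P_refl = |Γ|²·P_inc = 108 W, P_del = (1 − |Γ|²)·P_inc = 127 W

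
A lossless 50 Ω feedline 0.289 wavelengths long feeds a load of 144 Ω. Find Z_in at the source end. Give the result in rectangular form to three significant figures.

Z_in ≈ 18.3 + j10.9 Ω

βl = 2π × 0.289 = 104°
tan(βl) = tan(104°) = -4
Z_in = Z_0·(Z_L + jZ_0·tanβl)/(Z_0 + jZ_L·tanβl)
     = 50·(144 − j200)/(50 − j576)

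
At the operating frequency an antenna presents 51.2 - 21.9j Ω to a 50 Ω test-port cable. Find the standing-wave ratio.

Γ = (Z_L − Z_0)/(Z_L + Z_0) = (1.2 − j21.9)/(101.2 − j21.9)
|Γ| = 21.9/104 = 0.212
VSWR = (1 + |Γ|)/(1 − |Γ|) = 1.21/0.788

VSWR ≈ 1.54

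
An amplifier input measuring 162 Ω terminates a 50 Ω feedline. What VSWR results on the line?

VSWR ≈ 3.24

Γ = (162 − 50)/(162 + 50) = 0.528
VSWR = (1 + 0.528)/(1 − 0.528)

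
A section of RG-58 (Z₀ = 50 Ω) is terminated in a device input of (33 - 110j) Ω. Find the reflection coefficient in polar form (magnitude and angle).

Γ = (Z_L − Z_0)/(Z_L + Z_0) = (-17 − j110)/(83 − j110)
|Γ| = 111/138 = 0.808

Γ ≈ 0.808 ∠ -45.8°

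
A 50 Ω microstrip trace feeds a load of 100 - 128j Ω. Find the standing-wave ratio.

Γ = (Z_L − Z_0)/(Z_L + Z_0) = (50 − j128)/(150 − j128)
|Γ| = 137/197 = 0.697
VSWR = (1 + |Γ|)/(1 − |Γ|) = 1.7/0.303

VSWR ≈ 5.6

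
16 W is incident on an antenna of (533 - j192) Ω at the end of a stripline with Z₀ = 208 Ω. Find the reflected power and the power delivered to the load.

|Γ| = |(325 − j192)/(741 − j192)| = 0.493
|Γ|² = 0.243
P_refl = |Γ|²·P_inc = 3.89 W, P_del = (1 − |Γ|²)·P_inc = 12.1 W

P_reflected ≈ 3.89 W; P_delivered ≈ 12.1 W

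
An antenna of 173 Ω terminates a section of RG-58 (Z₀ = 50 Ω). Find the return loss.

RL ≈ 5.17 dB

Γ = (173 − 50)/(173 + 50) = 0.552
RL = −20·log₁₀|Γ| = −20·log₁₀(0.552)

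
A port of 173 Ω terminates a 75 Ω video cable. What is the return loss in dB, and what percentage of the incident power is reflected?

RL ≈ 8.06 dB; 15.6% of incident power reflected

Γ = (173 − 75)/(173 + 75) = 0.395
RL = −20·log₁₀(0.395) = 8.06 dB
P_refl/P_inc = |Γ|² = 0.156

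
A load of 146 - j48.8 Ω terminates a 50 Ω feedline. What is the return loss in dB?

Γ = (96 − j48.8)/(196 − j48.8), |Γ| = 0.533
RL = −20·log₁₀|Γ| = −20·log₁₀(0.533)

RL ≈ 5.46 dB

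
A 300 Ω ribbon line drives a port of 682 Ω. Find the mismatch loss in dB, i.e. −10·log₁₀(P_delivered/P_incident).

mismatch loss ≈ 0.713 dB

Γ = (682 − 300)/(682 + 300) = 0.389
|Γ|² = 0.151, so P_del/P_inc = 1 − |Γ|² = 0.849
ML = −10·log₁₀(1 − |Γ|²)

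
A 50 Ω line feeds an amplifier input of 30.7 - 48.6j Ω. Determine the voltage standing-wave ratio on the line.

VSWR ≈ 3.5

Γ = (Z_L − Z_0)/(Z_L + Z_0) = (-19.3 − j48.6)/(80.7 − j48.6)
|Γ| = 52.3/94.2 = 0.555
VSWR = (1 + |Γ|)/(1 − |Γ|) = 1.56/0.445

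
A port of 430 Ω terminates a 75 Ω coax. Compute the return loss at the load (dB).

RL ≈ 3.06 dB

Γ = (430 − 75)/(430 + 75) = 0.703
RL = −20·log₁₀|Γ| = −20·log₁₀(0.703)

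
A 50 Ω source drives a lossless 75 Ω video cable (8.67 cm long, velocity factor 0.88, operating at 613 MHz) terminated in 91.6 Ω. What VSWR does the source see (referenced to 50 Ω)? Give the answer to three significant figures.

VSWR ≈ 1.31

λ = v/f = 0.88·c / 613 MHz = 0.431 m
βl = 2π·l/λ = 2π × 0.201 = 72.5°
tan(βl) = 3.17
Z_in = Z_0·(Z_L + jZ_0·tanβl)/(Z_0 + jZ_L·tanβl) = 63.3 − j7.32 Ω
Γ_s = (Z_in − Z_s)/(Z_in + Z_s) = (13.3 − j7.32)/(113 − j7.32), |Γ_s| = 0.134
VSWR = (1 + |Γ_s|)/(1 − |Γ_s|)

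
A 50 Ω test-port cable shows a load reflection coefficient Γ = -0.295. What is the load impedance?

Z_L = Z_0·(1 + Γ)/(1 − Γ) = 50·(0.705)/(1.29)

Z_L ≈ 27.2 Ω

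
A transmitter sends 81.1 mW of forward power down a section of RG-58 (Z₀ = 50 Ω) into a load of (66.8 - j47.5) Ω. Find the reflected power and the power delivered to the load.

|Γ| = |(16.8 − j47.5)/(116.8 − j47.5)| = 0.4
|Γ|² = 0.16
P_refl = |Γ|²·P_inc = 12.9 mW, P_del = (1 − |Γ|²)·P_inc = 68.2 mW

P_reflected ≈ 12.9 mW; P_delivered ≈ 68.2 mW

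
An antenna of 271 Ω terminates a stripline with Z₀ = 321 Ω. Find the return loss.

RL ≈ 21.5 dB

Γ = (271 − 321)/(271 + 321) = -0.0845
RL = −20·log₁₀|Γ| = −20·log₁₀(0.0845)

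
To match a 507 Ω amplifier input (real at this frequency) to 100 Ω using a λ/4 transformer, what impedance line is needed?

Z_qwt = √(Z_0·R_L) = √(100 × 507) = √50700

Z_qwt ≈ 225 Ω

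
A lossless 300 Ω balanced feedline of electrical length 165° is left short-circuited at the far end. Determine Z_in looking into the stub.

Z_in ≈ −j80.4 Ω

tan(βl) = -0.268
For a short-circuited stub, Z_in = jZ_0·tan(βl)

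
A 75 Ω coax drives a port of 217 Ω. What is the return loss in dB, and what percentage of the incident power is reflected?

Γ = (217 − 75)/(217 + 75) = 0.486
RL = −20·log₁₀(0.486) = 6.26 dB
P_refl/P_inc = |Γ|² = 0.236

RL ≈ 6.26 dB; 23.6% of incident power reflected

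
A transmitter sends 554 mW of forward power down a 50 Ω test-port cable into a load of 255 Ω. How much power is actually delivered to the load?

P_delivered ≈ 304 mW

Γ = (255 − 50)/(255 + 50) = 0.672
|Γ|² = 0.452
P_refl = |Γ|²·P_inc = 250 mW, P_del = (1 − |Γ|²)·P_inc = 304 mW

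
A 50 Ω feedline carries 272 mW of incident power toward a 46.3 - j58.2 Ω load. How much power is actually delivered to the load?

|Γ| = |(-3.7 − j58.2)/(96.3 − j58.2)| = 0.518
|Γ|² = 0.269
P_refl = |Γ|²·P_inc = 73.1 mW, P_del = (1 − |Γ|²)·P_inc = 199 mW

P_delivered ≈ 199 mW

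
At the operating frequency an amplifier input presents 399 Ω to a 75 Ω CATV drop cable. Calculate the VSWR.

VSWR ≈ 5.32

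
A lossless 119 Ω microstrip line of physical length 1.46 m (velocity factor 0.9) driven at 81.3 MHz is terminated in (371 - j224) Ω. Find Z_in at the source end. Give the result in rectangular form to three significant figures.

λ = v/f = 0.9·c / 81.3 MHz = 3.32 m
βl = 2π·l/λ = 2π × 0.44 = 158°
tan(βl) = tan(158°) = -0.399
Z_in = Z_0·(Z_L + jZ_0·tanβl)/(Z_0 + jZ_L·tanβl)
     = 119·(371 − j271)/(29.7 − j148)

Z_in ≈ 268 + j245 Ω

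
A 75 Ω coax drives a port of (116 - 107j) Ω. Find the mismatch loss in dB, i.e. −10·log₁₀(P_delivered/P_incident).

Γ = (41 − j107)/(191 − j107), |Γ| = 0.523
|Γ|² = 0.274, so P_del/P_inc = 1 − |Γ|² = 0.726
ML = −10·log₁₀(1 − |Γ|²)

mismatch loss ≈ 1.39 dB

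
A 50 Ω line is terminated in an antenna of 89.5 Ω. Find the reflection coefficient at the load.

Γ = 0.283

Γ = (Z_L − Z_0)/(Z_L + Z_0) = (89.5 − 50)/(89.5 + 50) = 39.5/139.5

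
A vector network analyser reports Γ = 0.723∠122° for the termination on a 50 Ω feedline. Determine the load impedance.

Z_L ≈ 10.4 + j26.8 Ω

Z_L = Z_0·(1 + Γ)/(1 − Γ) = 50·(0.617 + j0.613)/(1.38 − j0.613)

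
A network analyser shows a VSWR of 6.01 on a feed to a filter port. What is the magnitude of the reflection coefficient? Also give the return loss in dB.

|Γ| = (S − 1)/(S + 1) = (6.01 − 1)/(6.01 + 1) = 5.01/7.01
RL = −20·log₁₀|Γ| = −20·log₁₀(0.715)

|Γ| ≈ 0.715; return loss ≈ 2.92 dB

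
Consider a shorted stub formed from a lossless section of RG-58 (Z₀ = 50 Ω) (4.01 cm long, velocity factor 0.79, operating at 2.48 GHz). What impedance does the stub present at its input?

λ = v/f = 0.79·c / 2.48 GHz = 0.0956 m
βl = 2π·l/λ = 2π × 0.42 = 151°
tan(βl) = -0.553
For a shorted stub, Z_in = jZ_0·tan(βl)

Z_in ≈ −j27.6 Ω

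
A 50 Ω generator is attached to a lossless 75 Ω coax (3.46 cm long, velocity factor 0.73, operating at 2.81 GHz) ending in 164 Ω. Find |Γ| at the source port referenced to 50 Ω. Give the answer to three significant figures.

|Γ| ≈ 0.511

λ = v/f = 0.73·c / 2.81 GHz = 0.0779 m
βl = 2π·l/λ = 2π × 0.444 = 160°
tan(βl) = -0.367
Z_in = Z_0·(Z_L + jZ_0·tanβl)/(Z_0 + jZ_L·tanβl) = 113 + j63.3 Ω
Γ_s = (Z_in − Z_s)/(Z_in + Z_s) = (63.1 + j63.3)/(163 + j63.3), |Γ_s| = 0.511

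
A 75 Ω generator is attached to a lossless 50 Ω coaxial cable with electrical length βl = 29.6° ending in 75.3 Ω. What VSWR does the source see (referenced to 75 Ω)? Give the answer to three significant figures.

tan(βl) = 0.568
Z_in = Z_0·(Z_L + jZ_0·tanβl)/(Z_0 + jZ_L·tanβl) = 57.5 − j20.8 Ω
Γ_s = (Z_in − Z_s)/(Z_in + Z_s) = (-17.5 − j20.8)/(133 − j20.8), |Γ_s| = 0.203
VSWR = (1 + |Γ_s|)/(1 − |Γ_s|)

VSWR ≈ 1.51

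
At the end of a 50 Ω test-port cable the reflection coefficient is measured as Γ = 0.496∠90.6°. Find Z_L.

Z_L = Z_0·(1 + Γ)/(1 − Γ) = 50·(0.995 + j0.496)/(1.01 − j0.496)

Z_L ≈ 30 + j39.5 Ω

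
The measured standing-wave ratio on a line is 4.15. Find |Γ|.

|Γ| ≈ 0.612

|Γ| = (S − 1)/(S + 1) = (4.15 − 1)/(4.15 + 1) = 3.15/5.15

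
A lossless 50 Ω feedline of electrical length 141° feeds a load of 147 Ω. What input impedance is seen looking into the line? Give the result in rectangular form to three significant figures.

tan(βl) = tan(141°) = -0.81
Z_in = Z_0·(Z_L + jZ_0·tanβl)/(Z_0 + jZ_L·tanβl)
     = 50·(147 − j40.5)/(50 − j119)

Z_in ≈ 36.5 + j46.4 Ω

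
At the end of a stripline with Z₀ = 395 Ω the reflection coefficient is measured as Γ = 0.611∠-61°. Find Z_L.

Z_L ≈ 317 − j541 Ω

Z_L = Z_0·(1 + Γ)/(1 − Γ) = 395·(1.3 − j0.534)/(0.704 + j0.534)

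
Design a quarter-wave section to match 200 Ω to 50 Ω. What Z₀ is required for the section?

Z_qwt ≈ 100 Ω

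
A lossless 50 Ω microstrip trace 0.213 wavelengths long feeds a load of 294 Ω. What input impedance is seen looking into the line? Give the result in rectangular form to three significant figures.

βl = 2π × 0.213 = 76.7°
tan(βl) = tan(76.7°) = 4.22
Z_in = Z_0·(Z_L + jZ_0·tanβl)/(Z_0 + jZ_L·tanβl)
     = 50·(294 + j211)/(50 + j1240)

Z_in ≈ 8.97 − j11.5 Ω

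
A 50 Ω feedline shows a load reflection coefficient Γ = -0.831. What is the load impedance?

Z_L = Z_0·(1 + Γ)/(1 − Γ) = 50·(0.169)/(1.83)

Z_L ≈ 4.61 Ω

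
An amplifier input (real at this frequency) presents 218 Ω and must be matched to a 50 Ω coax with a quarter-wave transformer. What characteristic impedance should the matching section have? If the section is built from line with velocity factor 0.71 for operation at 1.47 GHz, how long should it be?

Z_qwt = √(Z_0·R_L) = √(50 × 218) = √10900
λ = 0.71·c/f = 0.145 m, so l = λ/4 = 0.0362 m

Z_qwt ≈ 104 Ω; length ≈ 3.62 cm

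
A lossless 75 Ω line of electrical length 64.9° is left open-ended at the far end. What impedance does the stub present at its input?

tan(βl) = 2.13
For an open-ended stub, Z_in = −jZ_0·cot(βl) = −jZ_0/tan(βl)

Z_in ≈ −j35.1 Ω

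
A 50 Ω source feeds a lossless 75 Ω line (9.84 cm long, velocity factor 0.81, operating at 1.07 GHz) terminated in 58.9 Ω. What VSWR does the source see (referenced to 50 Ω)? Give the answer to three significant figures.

λ = v/f = 0.81·c / 1.07 GHz = 0.227 m
βl = 2π·l/λ = 2π × 0.433 = 156°
tan(βl) = -0.446
Z_in = Z_0·(Z_L + jZ_0·tanβl)/(Z_0 + jZ_L·tanβl) = 62.9 − j11.4 Ω
Γ_s = (Z_in − Z_s)/(Z_in + Z_s) = (12.9 − j11.4)/(113 − j11.4), |Γ_s| = 0.152
VSWR = (1 + |Γ_s|)/(1 − |Γ_s|)

VSWR ≈ 1.36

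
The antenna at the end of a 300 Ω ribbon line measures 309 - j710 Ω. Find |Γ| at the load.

Γ = (Z_L − Z_0)/(Z_L + Z_0) = (9 − j710)/(609 − j710)
|Γ| = 710/935

|Γ| ≈ 0.759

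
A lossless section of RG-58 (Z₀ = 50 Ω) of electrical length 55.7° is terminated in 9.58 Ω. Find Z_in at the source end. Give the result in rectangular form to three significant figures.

Z_in ≈ 28 + j65.4 Ω

tan(βl) = tan(55.7°) = 1.47
Z_in = Z_0·(Z_L + jZ_0·tanβl)/(Z_0 + jZ_L·tanβl)
     = 50·(9.58 + j73.3)/(50 + j14)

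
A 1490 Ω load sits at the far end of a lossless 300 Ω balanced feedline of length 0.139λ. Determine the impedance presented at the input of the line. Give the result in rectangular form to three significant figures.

Z_in ≈ 100 − j235 Ω

βl = 2π × 0.139 = 50°
tan(βl) = tan(50°) = 1.19
Z_in = Z_0·(Z_L + jZ_0·tanβl)/(Z_0 + jZ_L·tanβl)
     = 300·(1490 + j358)/(300 + j1780)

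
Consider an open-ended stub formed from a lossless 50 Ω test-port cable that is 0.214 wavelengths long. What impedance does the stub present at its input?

βl = 2π × 0.214 = 77°
tan(βl) = 4.35
For an open-ended stub, Z_in = −jZ_0·cot(βl) = −jZ_0/tan(βl)

Z_in ≈ −j11.5 Ω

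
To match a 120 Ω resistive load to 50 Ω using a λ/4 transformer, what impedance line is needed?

Z_qwt ≈ 77.5 Ω

Z_qwt = √(Z_0·R_L) = √(50 × 120) = √6000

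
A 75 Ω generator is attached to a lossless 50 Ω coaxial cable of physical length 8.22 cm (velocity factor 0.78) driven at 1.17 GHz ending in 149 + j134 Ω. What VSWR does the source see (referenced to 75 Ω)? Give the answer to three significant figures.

λ = v/f = 0.78·c / 1.17 GHz = 0.2 m
βl = 2π·l/λ = 2π × 0.411 = 148°
tan(βl) = -0.626
Z_in = Z_0·(Z_L + jZ_0·tanβl)/(Z_0 + jZ_L·tanβl) = 19.5 + j51.9 Ω
Γ_s = (Z_in − Z_s)/(Z_in + Z_s) = (-55.5 + j51.9)/(94.5 + j51.9), |Γ_s| = 0.705
VSWR = (1 + |Γ_s|)/(1 − |Γ_s|)

VSWR ≈ 5.78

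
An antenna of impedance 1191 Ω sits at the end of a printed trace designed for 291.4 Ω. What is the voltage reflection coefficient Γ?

Γ = (Z_L − Z_0)/(Z_L + Z_0) = (1191 − 291.4)/(1191 + 291.4) = 899.6/1482

Γ = 0.607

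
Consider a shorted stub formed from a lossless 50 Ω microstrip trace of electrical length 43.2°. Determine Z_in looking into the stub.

tan(βl) = 0.939
For a shorted stub, Z_in = jZ_0·tan(βl)

Z_in ≈ +j47 Ω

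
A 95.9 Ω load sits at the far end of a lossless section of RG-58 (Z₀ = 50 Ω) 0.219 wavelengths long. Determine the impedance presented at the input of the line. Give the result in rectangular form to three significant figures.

βl = 2π × 0.219 = 78.8°
tan(βl) = tan(78.8°) = 5.07
Z_in = Z_0·(Z_L + jZ_0·tanβl)/(Z_0 + jZ_L·tanβl)
     = 50·(95.9 + j253)/(50 + j486)

Z_in ≈ 26.8 − j7.11 Ω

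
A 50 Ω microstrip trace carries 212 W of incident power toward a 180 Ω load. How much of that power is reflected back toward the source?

P_reflected ≈ 67.7 W

Γ = (180 − 50)/(180 + 50) = 0.565
|Γ|² = 0.319
P_refl = |Γ|²·P_inc = 67.7 W, P_del = (1 − |Γ|²)·P_inc = 144 W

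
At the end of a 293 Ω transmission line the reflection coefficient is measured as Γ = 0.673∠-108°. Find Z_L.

Z_L ≈ 85.8 − j201 Ω

Z_L = Z_0·(1 + Γ)/(1 − Γ) = 293·(0.792 − j0.64)/(1.21 + j0.64)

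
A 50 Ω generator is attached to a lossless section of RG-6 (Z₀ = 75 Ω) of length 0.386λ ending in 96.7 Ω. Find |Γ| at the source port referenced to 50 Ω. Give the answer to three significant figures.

βl = 2π × 0.386 = 139°
tan(βl) = -0.871
Z_in = Z_0·(Z_L + jZ_0·tanβl)/(Z_0 + jZ_L·tanβl) = 75.2 + j19.1 Ω
Γ_s = (Z_in − Z_s)/(Z_in + Z_s) = (25.2 + j19.1)/(125 + j19.1), |Γ_s| = 0.25

|Γ| ≈ 0.25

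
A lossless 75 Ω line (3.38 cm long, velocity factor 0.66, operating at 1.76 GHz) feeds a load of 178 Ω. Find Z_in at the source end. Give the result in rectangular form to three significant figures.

Z_in ≈ 34.3 + j19.9 Ω

λ = v/f = 0.66·c / 1.76 GHz = 0.113 m
βl = 2π·l/λ = 2π × 0.3 = 108°
tan(βl) = tan(108°) = -3.05
Z_in = Z_0·(Z_L + jZ_0·tanβl)/(Z_0 + jZ_L·tanβl)
     = 75·(178 − j229)/(75 − j543)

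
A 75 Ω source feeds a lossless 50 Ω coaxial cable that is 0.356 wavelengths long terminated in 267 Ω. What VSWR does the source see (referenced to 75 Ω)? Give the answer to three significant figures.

VSWR ≈ 6.34

βl = 2π × 0.356 = 128°
tan(βl) = -1.27
Z_in = Z_0·(Z_L + jZ_0·tanβl)/(Z_0 + jZ_L·tanβl) = 14.8 + j37.1 Ω
Γ_s = (Z_in − Z_s)/(Z_in + Z_s) = (-60.2 + j37.1)/(89.8 + j37.1), |Γ_s| = 0.727
VSWR = (1 + |Γ_s|)/(1 − |Γ_s|)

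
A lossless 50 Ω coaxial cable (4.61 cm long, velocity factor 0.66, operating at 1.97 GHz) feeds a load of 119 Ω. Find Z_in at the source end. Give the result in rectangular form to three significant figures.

Z_in ≈ 91 + j44.3 Ω

λ = v/f = 0.66·c / 1.97 GHz = 0.101 m
βl = 2π·l/λ = 2π × 0.459 = 165°
tan(βl) = tan(165°) = -0.266
Z_in = Z_0·(Z_L + jZ_0·tanβl)/(Z_0 + jZ_L·tanβl)
     = 50·(119 − j13.3)/(50 − j31.6)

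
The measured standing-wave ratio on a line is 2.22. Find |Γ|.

|Γ| ≈ 0.379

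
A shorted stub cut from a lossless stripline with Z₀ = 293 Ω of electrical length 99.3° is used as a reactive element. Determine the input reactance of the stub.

tan(βl) = -6.11
For a shorted stub, Z_in = jZ_0·tan(βl)

X_in ≈ -1790 Ω (capacitive)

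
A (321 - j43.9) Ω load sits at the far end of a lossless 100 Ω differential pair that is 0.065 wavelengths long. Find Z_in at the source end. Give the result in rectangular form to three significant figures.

Z_in ≈ 114 − j134 Ω

βl = 2π × 0.065 = 23.4°
tan(βl) = tan(23.4°) = 0.433
Z_in = Z_0·(Z_L + jZ_0·tanβl)/(Z_0 + jZ_L·tanβl)
     = 100·(321 − j0.626)/(119 + j139)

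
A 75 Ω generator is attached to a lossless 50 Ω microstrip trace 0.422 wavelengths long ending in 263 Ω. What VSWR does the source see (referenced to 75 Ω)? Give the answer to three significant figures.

VSWR ≈ 4.51

βl = 2π × 0.422 = 152°
tan(βl) = -0.534
Z_in = Z_0·(Z_L + jZ_0·tanβl)/(Z_0 + jZ_L·tanβl) = 38.1 + j80.2 Ω
Γ_s = (Z_in − Z_s)/(Z_in + Z_s) = (-36.9 + j80.2)/(113 + j80.2), |Γ_s| = 0.637
VSWR = (1 + |Γ_s|)/(1 − |Γ_s|)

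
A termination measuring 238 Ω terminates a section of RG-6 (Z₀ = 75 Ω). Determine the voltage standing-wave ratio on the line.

VSWR ≈ 3.17

For a purely resistive load, VSWR = R_L/Z_0 or Z_0/R_L (whichever > 1) = 238/75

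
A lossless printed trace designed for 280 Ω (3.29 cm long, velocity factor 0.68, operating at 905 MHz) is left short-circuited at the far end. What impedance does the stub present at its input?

λ = v/f = 0.68·c / 905 MHz = 0.225 m
βl = 2π·l/λ = 2π × 0.146 = 52.5°
tan(βl) = 1.31
For a short-circuited stub, Z_in = jZ_0·tan(βl)

Z_in ≈ +j365 Ω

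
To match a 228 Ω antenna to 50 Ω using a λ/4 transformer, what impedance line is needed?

Z_qwt ≈ 107 Ω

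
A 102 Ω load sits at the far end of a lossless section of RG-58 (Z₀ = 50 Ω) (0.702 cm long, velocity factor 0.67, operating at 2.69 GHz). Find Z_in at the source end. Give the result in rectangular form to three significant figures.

Z_in ≈ 51.5 − j36.9 Ω

λ = v/f = 0.67·c / 2.69 GHz = 0.0747 m
βl = 2π·l/λ = 2π × 0.0939 = 33.8°
tan(βl) = tan(33.8°) = 0.67
Z_in = Z_0·(Z_L + jZ_0·tanβl)/(Z_0 + jZ_L·tanβl)
     = 50·(102 + j33.5)/(50 + j68.3)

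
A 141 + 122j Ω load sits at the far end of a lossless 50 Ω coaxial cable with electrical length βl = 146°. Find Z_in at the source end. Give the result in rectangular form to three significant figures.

Z_in ≈ 19.3 + j47.3 Ω

tan(βl) = tan(146°) = -0.675
Z_in = Z_0·(Z_L + jZ_0·tanβl)/(Z_0 + jZ_L·tanβl)
     = 50·(141 + j88.3)/(132 − j95.1)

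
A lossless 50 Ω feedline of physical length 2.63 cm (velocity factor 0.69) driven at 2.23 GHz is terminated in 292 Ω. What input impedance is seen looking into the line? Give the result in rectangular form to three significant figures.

Z_in ≈ 8.94 + j10.3 Ω

λ = v/f = 0.69·c / 2.23 GHz = 0.0928 m
βl = 2π·l/λ = 2π × 0.283 = 102°
tan(βl) = tan(102°) = -4.71
Z_in = Z_0·(Z_L + jZ_0·tanβl)/(Z_0 + jZ_L·tanβl)
     = 50·(292 − j235)/(50 − j1370)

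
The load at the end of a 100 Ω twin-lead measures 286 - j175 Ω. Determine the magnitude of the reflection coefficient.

|Γ| ≈ 0.603

Γ = (Z_L − Z_0)/(Z_L + Z_0) = (186 − j175)/(386 − j175)
|Γ| = 255/424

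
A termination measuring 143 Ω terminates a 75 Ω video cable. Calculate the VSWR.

VSWR ≈ 1.91

Γ = (143 − 75)/(143 + 75) = 0.312
VSWR = (1 + 0.312)/(1 − 0.312)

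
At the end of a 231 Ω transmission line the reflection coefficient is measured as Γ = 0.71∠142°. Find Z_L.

Z_L = Z_0·(1 + Γ)/(1 − Γ) = 231·(0.441 + j0.437)/(1.56 − j0.437)

Z_L ≈ 43.7 + j77 Ω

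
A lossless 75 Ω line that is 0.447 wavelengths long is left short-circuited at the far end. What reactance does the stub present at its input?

βl = 2π × 0.447 = 161°
tan(βl) = -0.346
For a short-circuited stub, Z_in = jZ_0·tan(βl)

X_in ≈ -25.9 Ω (capacitive)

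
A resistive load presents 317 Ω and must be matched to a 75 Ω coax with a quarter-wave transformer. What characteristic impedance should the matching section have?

Z_qwt ≈ 154 Ω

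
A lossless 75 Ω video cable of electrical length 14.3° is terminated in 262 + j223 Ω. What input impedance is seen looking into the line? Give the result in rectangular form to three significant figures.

tan(βl) = tan(14.3°) = 0.255
Z_in = Z_0·(Z_L + jZ_0·tanβl)/(Z_0 + jZ_L·tanβl)
     = 75·(262 + j242)/(18.2 + j66.8)

Z_in ≈ 328 − j205 Ω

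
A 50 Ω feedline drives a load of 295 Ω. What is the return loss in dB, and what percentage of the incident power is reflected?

Γ = (295 − 50)/(295 + 50) = 0.71
RL = −20·log₁₀(0.71) = 2.97 dB
P_refl/P_inc = |Γ|² = 0.504

RL ≈ 2.97 dB; 50.4% of incident power reflected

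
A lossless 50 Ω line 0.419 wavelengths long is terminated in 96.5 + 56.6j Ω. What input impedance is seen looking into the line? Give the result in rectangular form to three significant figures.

Z_in ≈ 33.1 + j39.4 Ω

βl = 2π × 0.419 = 151°
tan(βl) = tan(151°) = -0.558
Z_in = Z_0·(Z_L + jZ_0·tanβl)/(Z_0 + jZ_L·tanβl)
     = 50·(96.5 + j28.7)/(81.6 − j53.8)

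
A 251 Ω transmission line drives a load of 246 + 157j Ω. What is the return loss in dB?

Γ = (-5 + j157)/(497 + j157), |Γ| = 0.301
RL = −20·log₁₀|Γ| = −20·log₁₀(0.301)

RL ≈ 10.4 dB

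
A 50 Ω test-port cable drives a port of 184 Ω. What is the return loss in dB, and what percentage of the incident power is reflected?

RL ≈ 4.84 dB; 32.8% of incident power reflected

Γ = (184 − 50)/(184 + 50) = 0.573
RL = −20·log₁₀(0.573) = 4.84 dB
P_refl/P_inc = |Γ|² = 0.328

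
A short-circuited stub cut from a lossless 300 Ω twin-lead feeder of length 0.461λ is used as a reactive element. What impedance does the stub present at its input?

Z_in ≈ −j75 Ω

βl = 2π × 0.461 = 166°
tan(βl) = -0.25
For a short-circuited stub, Z_in = jZ_0·tan(βl)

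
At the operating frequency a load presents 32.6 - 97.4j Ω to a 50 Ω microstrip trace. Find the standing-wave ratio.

VSWR ≈ 7.88

Γ = (Z_L − Z_0)/(Z_L + Z_0) = (-17.4 − j97.4)/(82.6 − j97.4)
|Γ| = 98.9/128 = 0.775
VSWR = (1 + |Γ|)/(1 − |Γ|) = 1.77/0.225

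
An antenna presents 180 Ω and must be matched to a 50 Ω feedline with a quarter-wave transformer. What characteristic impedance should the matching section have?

Z_qwt = √(Z_0·R_L) = √(50 × 180) = √9000

Z_qwt ≈ 94.9 Ω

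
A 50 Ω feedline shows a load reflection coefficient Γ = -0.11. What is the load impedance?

Z_L = Z_0·(1 + Γ)/(1 − Γ) = 50·(0.89)/(1.11)

Z_L ≈ 40.1 Ω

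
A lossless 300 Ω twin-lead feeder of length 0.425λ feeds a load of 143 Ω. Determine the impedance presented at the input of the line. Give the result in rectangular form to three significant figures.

Z_in ≈ 170 − j112 Ω

βl = 2π × 0.425 = 153°
tan(βl) = tan(153°) = -0.51
Z_in = Z_0·(Z_L + jZ_0·tanβl)/(Z_0 + jZ_L·tanβl)
     = 300·(143 − j153)/(300 − j72.9)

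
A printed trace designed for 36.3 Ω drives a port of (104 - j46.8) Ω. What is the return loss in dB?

Γ = (67.7 − j46.8)/(140.3 − j46.8), |Γ| = 0.556
RL = −20·log₁₀|Γ| = −20·log₁₀(0.556)

RL ≈ 5.09 dB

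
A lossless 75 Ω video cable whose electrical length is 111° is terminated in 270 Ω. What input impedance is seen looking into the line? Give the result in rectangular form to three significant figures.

tan(βl) = tan(111°) = -2.61
Z_in = Z_0·(Z_L + jZ_0·tanβl)/(Z_0 + jZ_L·tanβl)
     = 75·(270 − j195)/(75 − j703)

Z_in ≈ 23.6 + j26.3 Ω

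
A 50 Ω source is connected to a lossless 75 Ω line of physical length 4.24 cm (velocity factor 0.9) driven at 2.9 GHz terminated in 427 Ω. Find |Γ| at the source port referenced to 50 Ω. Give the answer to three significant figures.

|Γ| ≈ 0.782

λ = v/f = 0.9·c / 2.9 GHz = 0.0931 m
βl = 2π·l/λ = 2π × 0.455 = 164°
tan(βl) = -0.288
Z_in = Z_0·(Z_L + jZ_0·tanβl)/(Z_0 + jZ_L·tanβl) = 126 + j184 Ω
Γ_s = (Z_in − Z_s)/(Z_in + Z_s) = (75.5 + j184)/(176 + j184), |Γ_s| = 0.782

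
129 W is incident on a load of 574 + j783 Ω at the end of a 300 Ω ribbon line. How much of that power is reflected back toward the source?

|Γ| = |(274 + j783)/(874 + j783)| = 0.707
|Γ|² = 0.5
P_refl = |Γ|²·P_inc = 64.5 W, P_del = (1 − |Γ|²)·P_inc = 64.5 W

P_reflected ≈ 64.5 W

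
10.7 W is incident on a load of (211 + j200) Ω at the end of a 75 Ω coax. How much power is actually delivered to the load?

P_delivered ≈ 5.56 W

|Γ| = |(136 + j200)/(286 + j200)| = 0.693
|Γ|² = 0.48
P_refl = |Γ|²·P_inc = 5.14 W, P_del = (1 − |Γ|²)·P_inc = 5.56 W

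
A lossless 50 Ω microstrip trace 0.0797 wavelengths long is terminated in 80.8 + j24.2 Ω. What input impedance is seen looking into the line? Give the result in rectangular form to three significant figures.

Z_in ≈ 79.4 − j25.4 Ω

βl = 2π × 0.0797 = 28.7°
tan(βl) = tan(28.7°) = 0.547
Z_in = Z_0·(Z_L + jZ_0·tanβl)/(Z_0 + jZ_L·tanβl)
     = 50·(80.8 + j51.6)/(36.8 + j44.2)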